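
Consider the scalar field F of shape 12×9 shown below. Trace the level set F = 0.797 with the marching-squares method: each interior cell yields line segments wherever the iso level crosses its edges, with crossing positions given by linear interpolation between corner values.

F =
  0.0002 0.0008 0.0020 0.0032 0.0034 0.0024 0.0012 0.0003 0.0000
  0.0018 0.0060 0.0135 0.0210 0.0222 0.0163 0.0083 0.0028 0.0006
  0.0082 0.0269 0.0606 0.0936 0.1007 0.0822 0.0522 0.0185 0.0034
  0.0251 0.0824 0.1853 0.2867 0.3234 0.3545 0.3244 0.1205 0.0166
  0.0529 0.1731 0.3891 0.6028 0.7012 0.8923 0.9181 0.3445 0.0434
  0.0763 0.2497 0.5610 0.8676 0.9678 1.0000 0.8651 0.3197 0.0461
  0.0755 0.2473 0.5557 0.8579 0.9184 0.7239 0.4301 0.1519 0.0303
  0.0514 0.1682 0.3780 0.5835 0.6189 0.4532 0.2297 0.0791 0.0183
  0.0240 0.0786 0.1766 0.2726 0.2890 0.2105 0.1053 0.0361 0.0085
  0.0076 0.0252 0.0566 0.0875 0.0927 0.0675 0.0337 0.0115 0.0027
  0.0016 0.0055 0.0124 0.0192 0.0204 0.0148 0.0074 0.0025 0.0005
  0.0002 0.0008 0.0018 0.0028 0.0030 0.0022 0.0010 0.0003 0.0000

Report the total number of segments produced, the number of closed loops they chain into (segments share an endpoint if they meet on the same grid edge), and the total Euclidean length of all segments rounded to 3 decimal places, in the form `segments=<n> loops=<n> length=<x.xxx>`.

cell (3,4): code 0100 → (3.823,5.000)–(4.000,4.501)
cell (3,5): code 1100 → (3.796,6.000)–(3.823,5.000)
cell (3,6): code 1000 → (4.000,6.211)–(3.796,6.000)
cell (4,2): code 0100 → (4.733,3.000)–(5.000,2.770)
cell (4,3): code 1100 → (4.359,4.000)–(4.733,3.000)
cell (4,4): code 1110 → (4.000,4.501)–(4.359,4.000)
cell (4,6): code 1001 → (5.000,6.125)–(4.000,6.211)
cell (5,2): code 0110 → (5.000,2.770)–(6.000,2.798)
cell (5,4): code 1011 → (6.000,4.624)–(5.735,5.000)
cell (5,5): code 0011 → (5.735,5.000)–(5.157,6.000)
cell (5,6): code 0001 → (5.157,6.000)–(5.000,6.125)
cell (6,2): code 0010 → (6.000,2.798)–(6.222,3.000)
cell (6,3): code 0011 → (6.222,3.000)–(6.405,4.000)
cell (6,4): code 0001 → (6.405,4.000)–(6.000,4.624)
total: 14 segments, chained into 1 closed loop(s), length Σ = 9.740073

segments=14 loops=1 length=9.740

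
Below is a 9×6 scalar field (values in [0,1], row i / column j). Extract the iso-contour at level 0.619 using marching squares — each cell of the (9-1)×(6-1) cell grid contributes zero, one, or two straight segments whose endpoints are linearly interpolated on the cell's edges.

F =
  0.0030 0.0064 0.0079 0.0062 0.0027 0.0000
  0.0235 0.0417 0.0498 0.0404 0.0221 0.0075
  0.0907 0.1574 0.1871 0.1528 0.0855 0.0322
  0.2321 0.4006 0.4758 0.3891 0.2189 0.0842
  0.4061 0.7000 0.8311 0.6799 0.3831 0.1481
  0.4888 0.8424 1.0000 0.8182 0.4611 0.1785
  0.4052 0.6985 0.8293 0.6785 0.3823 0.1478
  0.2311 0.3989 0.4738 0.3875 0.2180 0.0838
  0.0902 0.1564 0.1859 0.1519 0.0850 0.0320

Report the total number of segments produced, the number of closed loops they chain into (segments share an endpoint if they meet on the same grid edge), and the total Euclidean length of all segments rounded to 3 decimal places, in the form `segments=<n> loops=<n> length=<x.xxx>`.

segments=12 loops=1 length=9.841

cell (3,0): code 0100 → (3.729,1.000)–(4.000,0.724)
cell (3,1): code 1100 → (3.403,2.000)–(3.729,1.000)
cell (3,2): code 1100 → (3.791,3.000)–(3.403,2.000)
cell (3,3): code 1000 → (4.000,3.205)–(3.791,3.000)
cell (4,0): code 0110 → (4.000,0.724)–(5.000,0.368)
cell (4,3): code 1001 → (5.000,3.558)–(4.000,3.205)
cell (5,0): code 0110 → (5.000,0.368)–(6.000,0.729)
cell (5,3): code 1001 → (6.000,3.201)–(5.000,3.558)
cell (6,0): code 0010 → (6.000,0.729)–(6.265,1.000)
cell (6,1): code 0011 → (6.265,1.000)–(6.592,2.000)
cell (6,2): code 0011 → (6.592,2.000)–(6.204,3.000)
cell (6,3): code 0001 → (6.204,3.000)–(6.000,3.201)
total: 12 segments, chained into 1 closed loop(s), length Σ = 9.840670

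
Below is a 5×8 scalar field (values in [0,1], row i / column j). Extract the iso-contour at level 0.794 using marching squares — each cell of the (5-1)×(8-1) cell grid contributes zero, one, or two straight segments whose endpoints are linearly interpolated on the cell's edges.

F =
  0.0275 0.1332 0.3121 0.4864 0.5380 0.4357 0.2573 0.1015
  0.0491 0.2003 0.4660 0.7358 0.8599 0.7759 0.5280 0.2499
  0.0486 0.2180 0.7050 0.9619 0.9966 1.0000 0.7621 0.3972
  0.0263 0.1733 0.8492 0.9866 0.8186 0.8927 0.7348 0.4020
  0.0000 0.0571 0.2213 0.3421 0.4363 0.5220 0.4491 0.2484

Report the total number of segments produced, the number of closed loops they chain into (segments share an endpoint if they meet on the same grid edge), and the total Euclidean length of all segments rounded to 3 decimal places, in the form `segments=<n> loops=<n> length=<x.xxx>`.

cell (0,3): code 0100 → (0.795,4.000)–(1.000,3.469)
cell (0,4): code 1000 → (1.000,4.785)–(0.795,4.000)
cell (1,2): code 0100 → (1.257,3.000)–(2.000,2.346)
cell (1,3): code 1110 → (1.000,3.469)–(1.257,3.000)
cell (1,4): code 1101 → (1.081,5.000)–(1.000,4.785)
cell (1,5): code 1000 → (2.000,5.866)–(1.081,5.000)
cell (2,1): code 0100 → (2.617,2.000)–(3.000,1.918)
cell (2,2): code 1110 → (2.000,2.346)–(2.617,2.000)
cell (2,5): code 1001 → (3.000,5.625)–(2.000,5.866)
cell (3,1): code 0010 → (3.000,1.918)–(3.088,2.000)
cell (3,2): code 0011 → (3.088,2.000)–(3.299,3.000)
cell (3,3): code 0011 → (3.299,3.000)–(3.064,4.000)
cell (3,4): code 0011 → (3.064,4.000)–(3.266,5.000)
cell (3,5): code 0001 → (3.266,5.000)–(3.000,5.625)
total: 14 segments, chained into 1 closed loop(s), length Σ = 10.393599

segments=14 loops=1 length=10.394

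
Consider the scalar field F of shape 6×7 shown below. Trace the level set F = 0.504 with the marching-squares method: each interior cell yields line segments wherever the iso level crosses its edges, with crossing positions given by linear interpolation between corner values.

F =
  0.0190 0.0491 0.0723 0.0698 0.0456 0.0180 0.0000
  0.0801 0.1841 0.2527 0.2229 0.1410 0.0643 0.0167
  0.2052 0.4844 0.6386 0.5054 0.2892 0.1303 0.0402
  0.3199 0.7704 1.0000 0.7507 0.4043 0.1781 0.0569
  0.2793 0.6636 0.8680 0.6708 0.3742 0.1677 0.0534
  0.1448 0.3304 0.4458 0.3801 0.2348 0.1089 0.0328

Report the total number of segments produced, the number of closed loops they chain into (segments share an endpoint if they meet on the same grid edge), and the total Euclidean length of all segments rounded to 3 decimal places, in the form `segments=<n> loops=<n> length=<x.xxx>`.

segments=12 loops=1 length=10.053

cell (1,1): code 0100 → (1.651,2.000)–(2.000,1.127)
cell (1,2): code 1100 → (1.995,3.000)–(1.651,2.000)
cell (1,3): code 1000 → (2.000,3.006)–(1.995,3.000)
cell (2,0): code 0100 → (2.069,1.000)–(3.000,0.409)
cell (2,1): code 1110 → (2.000,1.127)–(2.069,1.000)
cell (2,3): code 1001 → (3.000,3.712)–(2.000,3.006)
cell (3,0): code 0110 → (3.000,0.409)–(4.000,0.585)
cell (3,3): code 1001 → (4.000,3.562)–(3.000,3.712)
cell (4,0): code 0010 → (4.000,0.585)–(4.479,1.000)
cell (4,1): code 0011 → (4.479,1.000)–(4.862,2.000)
cell (4,2): code 0011 → (4.862,2.000)–(4.574,3.000)
cell (4,3): code 0001 → (4.574,3.000)–(4.000,3.562)
total: 12 segments, chained into 1 closed loop(s), length Σ = 10.052845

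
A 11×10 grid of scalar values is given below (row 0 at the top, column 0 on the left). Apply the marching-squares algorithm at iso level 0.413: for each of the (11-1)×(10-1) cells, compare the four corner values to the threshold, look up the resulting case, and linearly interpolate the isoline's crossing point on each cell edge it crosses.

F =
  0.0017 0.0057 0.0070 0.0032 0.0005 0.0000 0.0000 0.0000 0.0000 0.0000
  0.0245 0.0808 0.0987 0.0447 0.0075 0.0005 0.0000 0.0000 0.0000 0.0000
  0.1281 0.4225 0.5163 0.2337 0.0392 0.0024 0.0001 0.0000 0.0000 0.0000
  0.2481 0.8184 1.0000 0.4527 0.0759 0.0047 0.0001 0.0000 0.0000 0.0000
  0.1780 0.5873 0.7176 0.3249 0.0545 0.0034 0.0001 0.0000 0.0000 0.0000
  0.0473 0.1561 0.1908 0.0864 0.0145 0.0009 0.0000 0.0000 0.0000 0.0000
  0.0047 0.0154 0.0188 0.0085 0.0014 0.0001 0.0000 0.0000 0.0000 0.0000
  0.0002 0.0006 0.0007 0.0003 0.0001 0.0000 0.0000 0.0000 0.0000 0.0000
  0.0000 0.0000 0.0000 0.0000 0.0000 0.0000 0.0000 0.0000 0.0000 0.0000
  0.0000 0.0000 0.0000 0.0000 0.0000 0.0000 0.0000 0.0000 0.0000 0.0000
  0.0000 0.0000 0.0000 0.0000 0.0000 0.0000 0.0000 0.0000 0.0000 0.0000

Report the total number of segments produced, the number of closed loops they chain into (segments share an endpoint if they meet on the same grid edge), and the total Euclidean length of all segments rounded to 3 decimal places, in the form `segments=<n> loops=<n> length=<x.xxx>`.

cell (1,0): code 0100 → (1.972,1.000)–(2.000,0.968)
cell (1,1): code 1100 → (1.753,2.000)–(1.972,1.000)
cell (1,2): code 1000 → (2.000,2.366)–(1.753,2.000)
cell (2,0): code 0110 → (2.000,0.968)–(3.000,0.289)
cell (2,2): code 1101 → (2.819,3.000)–(2.000,2.366)
cell (2,3): code 1000 → (3.000,3.105)–(2.819,3.000)
cell (3,0): code 0110 → (3.000,0.289)–(4.000,0.574)
cell (3,2): code 1011 → (4.000,2.776)–(3.311,3.000)
cell (3,3): code 0001 → (3.311,3.000)–(3.000,3.105)
cell (4,0): code 0010 → (4.000,0.574)–(4.404,1.000)
cell (4,1): code 0011 → (4.404,1.000)–(4.578,2.000)
cell (4,2): code 0001 → (4.578,2.000)–(4.000,2.776)
total: 12 segments, chained into 1 closed loop(s), length Σ = 8.624156

segments=12 loops=1 length=8.624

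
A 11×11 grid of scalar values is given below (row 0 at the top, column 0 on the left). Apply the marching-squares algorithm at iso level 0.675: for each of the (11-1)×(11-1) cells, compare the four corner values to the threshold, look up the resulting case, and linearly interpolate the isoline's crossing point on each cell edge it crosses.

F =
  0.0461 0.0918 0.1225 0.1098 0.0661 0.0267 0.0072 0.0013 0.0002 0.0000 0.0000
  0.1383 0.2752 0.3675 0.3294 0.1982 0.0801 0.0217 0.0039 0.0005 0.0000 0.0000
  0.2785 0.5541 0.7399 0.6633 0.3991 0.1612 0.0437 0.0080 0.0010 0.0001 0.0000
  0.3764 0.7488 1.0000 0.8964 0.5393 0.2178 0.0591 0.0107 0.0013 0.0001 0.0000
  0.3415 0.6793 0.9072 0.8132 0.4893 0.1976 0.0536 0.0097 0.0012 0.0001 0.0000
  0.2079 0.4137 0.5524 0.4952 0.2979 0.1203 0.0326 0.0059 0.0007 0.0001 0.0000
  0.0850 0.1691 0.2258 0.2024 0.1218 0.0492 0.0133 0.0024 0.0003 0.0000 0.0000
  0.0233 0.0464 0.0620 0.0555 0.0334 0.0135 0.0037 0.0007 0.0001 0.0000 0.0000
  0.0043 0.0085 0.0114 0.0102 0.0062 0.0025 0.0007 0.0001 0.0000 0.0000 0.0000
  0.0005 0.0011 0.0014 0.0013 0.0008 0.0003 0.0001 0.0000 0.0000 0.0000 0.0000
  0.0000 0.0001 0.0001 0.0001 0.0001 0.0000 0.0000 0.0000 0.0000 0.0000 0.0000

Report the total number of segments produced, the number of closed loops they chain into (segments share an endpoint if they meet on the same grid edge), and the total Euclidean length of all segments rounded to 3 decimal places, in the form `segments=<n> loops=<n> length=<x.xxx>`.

segments=12 loops=1 length=8.753

cell (1,1): code 0100 → (1.826,2.000)–(2.000,1.651)
cell (1,2): code 1000 → (2.000,2.847)–(1.826,2.000)
cell (2,0): code 0100 → (2.621,1.000)–(3.000,0.802)
cell (2,1): code 1110 → (2.000,1.651)–(2.621,1.000)
cell (2,2): code 1101 → (2.050,3.000)–(2.000,2.847)
cell (2,3): code 1000 → (3.000,3.620)–(2.050,3.000)
cell (3,0): code 0110 → (3.000,0.802)–(4.000,0.987)
cell (3,3): code 1001 → (4.000,3.427)–(3.000,3.620)
cell (4,0): code 0010 → (4.000,0.987)–(4.016,1.000)
cell (4,1): code 0011 → (4.016,1.000)–(4.654,2.000)
cell (4,2): code 0011 → (4.654,2.000)–(4.435,3.000)
cell (4,3): code 0001 → (4.435,3.000)–(4.000,3.427)
total: 12 segments, chained into 1 closed loop(s), length Σ = 8.752960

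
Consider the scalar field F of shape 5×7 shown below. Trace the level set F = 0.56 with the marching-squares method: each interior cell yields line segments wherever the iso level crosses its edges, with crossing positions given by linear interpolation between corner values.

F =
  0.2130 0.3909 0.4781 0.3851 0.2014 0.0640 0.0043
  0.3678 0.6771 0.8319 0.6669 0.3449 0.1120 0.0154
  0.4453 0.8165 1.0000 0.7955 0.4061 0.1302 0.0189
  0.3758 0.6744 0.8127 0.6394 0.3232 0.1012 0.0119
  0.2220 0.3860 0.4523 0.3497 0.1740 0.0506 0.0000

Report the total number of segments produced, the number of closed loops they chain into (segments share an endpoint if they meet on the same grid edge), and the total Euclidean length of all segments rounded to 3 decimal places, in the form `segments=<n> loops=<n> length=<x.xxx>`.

segments=12 loops=1 length=10.444

cell (0,0): code 0100 → (0.591,1.000)–(1.000,0.621)
cell (0,1): code 1100 → (0.231,2.000)–(0.591,1.000)
cell (0,2): code 1100 → (0.621,3.000)–(0.231,2.000)
cell (0,3): code 1000 → (1.000,3.332)–(0.621,3.000)
cell (1,0): code 0110 → (1.000,0.621)–(2.000,0.309)
cell (1,3): code 1001 → (2.000,3.605)–(1.000,3.332)
cell (2,0): code 0110 → (2.000,0.309)–(3.000,0.617)
cell (2,3): code 1001 → (3.000,3.251)–(2.000,3.605)
cell (3,0): code 0010 → (3.000,0.617)–(3.397,1.000)
cell (3,1): code 0011 → (3.397,1.000)–(3.701,2.000)
cell (3,2): code 0011 → (3.701,2.000)–(3.274,3.000)
cell (3,3): code 0001 → (3.274,3.000)–(3.000,3.251)
total: 12 segments, chained into 1 closed loop(s), length Σ = 10.444347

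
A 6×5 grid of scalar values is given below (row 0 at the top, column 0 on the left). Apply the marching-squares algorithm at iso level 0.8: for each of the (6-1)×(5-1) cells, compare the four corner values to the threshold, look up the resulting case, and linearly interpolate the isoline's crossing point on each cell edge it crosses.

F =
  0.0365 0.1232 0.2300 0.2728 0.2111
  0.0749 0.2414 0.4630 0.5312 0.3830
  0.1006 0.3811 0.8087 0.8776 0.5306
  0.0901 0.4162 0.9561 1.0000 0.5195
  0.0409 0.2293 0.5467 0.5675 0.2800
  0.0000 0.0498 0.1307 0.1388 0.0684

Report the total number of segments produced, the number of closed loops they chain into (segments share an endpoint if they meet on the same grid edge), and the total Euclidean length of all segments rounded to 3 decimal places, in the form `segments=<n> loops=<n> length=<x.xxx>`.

segments=8 loops=1 length=5.526

cell (1,1): code 0100 → (1.975,2.000)–(2.000,1.980)
cell (1,2): code 1100 → (1.776,3.000)–(1.975,2.000)
cell (1,3): code 1000 → (2.000,3.224)–(1.776,3.000)
cell (2,1): code 0110 → (2.000,1.980)–(3.000,1.711)
cell (2,3): code 1001 → (3.000,3.416)–(2.000,3.224)
cell (3,1): code 0010 → (3.000,1.711)–(3.381,2.000)
cell (3,2): code 0011 → (3.381,2.000)–(3.462,3.000)
cell (3,3): code 0001 → (3.462,3.000)–(3.000,3.416)
total: 8 segments, chained into 1 closed loop(s), length Σ = 5.526315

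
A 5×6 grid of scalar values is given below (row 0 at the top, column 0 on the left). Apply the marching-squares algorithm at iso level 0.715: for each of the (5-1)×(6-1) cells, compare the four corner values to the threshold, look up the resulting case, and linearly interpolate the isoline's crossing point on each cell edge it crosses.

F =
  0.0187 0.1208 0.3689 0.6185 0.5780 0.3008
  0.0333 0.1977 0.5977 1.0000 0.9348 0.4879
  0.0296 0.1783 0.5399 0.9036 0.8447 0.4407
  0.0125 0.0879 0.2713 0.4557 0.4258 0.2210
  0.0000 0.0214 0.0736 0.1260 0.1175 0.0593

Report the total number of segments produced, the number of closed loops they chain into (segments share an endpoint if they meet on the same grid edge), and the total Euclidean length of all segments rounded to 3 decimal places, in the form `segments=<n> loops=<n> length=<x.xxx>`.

segments=8 loops=1 length=6.979

cell (0,2): code 0100 → (0.253,3.000)–(1.000,2.292)
cell (0,3): code 1100 → (0.384,4.000)–(0.253,3.000)
cell (0,4): code 1000 → (1.000,4.492)–(0.384,4.000)
cell (1,2): code 0110 → (1.000,2.292)–(2.000,2.481)
cell (1,4): code 1001 → (2.000,4.321)–(1.000,4.492)
cell (2,2): code 0010 → (2.000,2.481)–(2.421,3.000)
cell (2,3): code 0011 → (2.421,3.000)–(2.310,4.000)
cell (2,4): code 0001 → (2.310,4.000)–(2.000,4.321)
total: 8 segments, chained into 1 closed loop(s), length Σ = 6.978916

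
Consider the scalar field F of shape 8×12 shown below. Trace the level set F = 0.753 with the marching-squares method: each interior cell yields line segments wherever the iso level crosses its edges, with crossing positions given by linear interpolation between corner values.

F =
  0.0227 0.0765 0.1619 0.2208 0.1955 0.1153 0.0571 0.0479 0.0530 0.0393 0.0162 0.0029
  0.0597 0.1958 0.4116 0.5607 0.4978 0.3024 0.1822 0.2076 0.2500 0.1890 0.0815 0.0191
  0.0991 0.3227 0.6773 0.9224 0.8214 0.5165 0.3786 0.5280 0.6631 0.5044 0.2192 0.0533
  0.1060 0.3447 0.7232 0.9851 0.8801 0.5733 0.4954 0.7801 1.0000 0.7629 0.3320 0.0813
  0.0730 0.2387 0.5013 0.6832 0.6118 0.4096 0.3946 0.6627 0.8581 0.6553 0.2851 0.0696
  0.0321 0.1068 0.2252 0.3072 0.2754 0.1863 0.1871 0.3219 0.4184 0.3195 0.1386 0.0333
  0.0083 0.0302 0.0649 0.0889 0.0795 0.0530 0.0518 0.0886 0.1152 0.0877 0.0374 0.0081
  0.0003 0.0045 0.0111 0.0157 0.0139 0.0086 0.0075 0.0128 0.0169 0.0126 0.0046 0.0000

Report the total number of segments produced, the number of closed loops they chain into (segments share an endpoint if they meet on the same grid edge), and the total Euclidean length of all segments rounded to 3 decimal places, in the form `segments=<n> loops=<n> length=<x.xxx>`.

cell (1,2): code 0100 → (1.532,3.000)–(2.000,2.309)
cell (1,3): code 1100 → (1.789,4.000)–(1.532,3.000)
cell (1,4): code 1000 → (2.000,4.224)–(1.789,4.000)
cell (2,2): code 0110 → (2.000,2.309)–(3.000,2.114)
cell (2,4): code 1001 → (3.000,4.414)–(2.000,4.224)
cell (2,6): code 0100 → (2.893,7.000)–(3.000,6.905)
cell (2,7): code 1100 → (2.267,8.000)–(2.893,7.000)
cell (2,8): code 1100 → (2.962,9.000)–(2.267,8.000)
cell (2,9): code 1000 → (3.000,9.023)–(2.962,9.000)
cell (3,2): code 0010 → (3.000,2.114)–(3.769,3.000)
cell (3,3): code 0011 → (3.769,3.000)–(3.474,4.000)
cell (3,4): code 0001 → (3.474,4.000)–(3.000,4.414)
cell (3,6): code 0010 → (3.000,6.905)–(3.231,7.000)
cell (3,7): code 0111 → (3.231,7.000)–(4.000,7.462)
cell (3,8): code 1011 → (4.000,8.518)–(3.092,9.000)
cell (3,9): code 0001 → (3.092,9.000)–(3.000,9.023)
cell (4,7): code 0010 → (4.000,7.462)–(4.239,8.000)
cell (4,8): code 0001 → (4.239,8.000)–(4.000,8.518)
total: 18 segments, chained into 2 closed loop(s), length Σ = 13.072061

segments=18 loops=2 length=13.072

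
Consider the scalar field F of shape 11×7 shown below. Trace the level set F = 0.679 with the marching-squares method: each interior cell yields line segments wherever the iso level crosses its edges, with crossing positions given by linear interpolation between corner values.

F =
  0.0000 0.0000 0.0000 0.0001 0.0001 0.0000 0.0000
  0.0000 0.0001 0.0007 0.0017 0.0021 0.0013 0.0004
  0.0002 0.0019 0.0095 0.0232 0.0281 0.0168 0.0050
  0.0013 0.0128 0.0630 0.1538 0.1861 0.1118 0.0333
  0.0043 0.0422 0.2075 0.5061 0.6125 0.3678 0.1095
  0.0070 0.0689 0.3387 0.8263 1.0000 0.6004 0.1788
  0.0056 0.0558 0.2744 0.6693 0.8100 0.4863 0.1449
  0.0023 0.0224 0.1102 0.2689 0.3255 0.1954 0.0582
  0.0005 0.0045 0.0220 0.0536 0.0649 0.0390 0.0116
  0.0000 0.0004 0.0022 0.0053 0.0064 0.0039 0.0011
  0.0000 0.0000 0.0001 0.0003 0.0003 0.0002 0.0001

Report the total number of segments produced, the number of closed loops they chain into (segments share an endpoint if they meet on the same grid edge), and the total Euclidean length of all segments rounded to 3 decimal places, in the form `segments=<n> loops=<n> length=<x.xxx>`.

segments=8 loops=1 length=6.381

cell (4,2): code 0100 → (4.540,3.000)–(5.000,2.698)
cell (4,3): code 1100 → (4.172,4.000)–(4.540,3.000)
cell (4,4): code 1000 → (5.000,4.803)–(4.172,4.000)
cell (5,2): code 0010 → (5.000,2.698)–(5.938,3.000)
cell (5,3): code 0111 → (5.938,3.000)–(6.000,3.069)
cell (5,4): code 1001 → (6.000,4.405)–(5.000,4.803)
cell (6,3): code 0010 → (6.000,3.069)–(6.270,4.000)
cell (6,4): code 0001 → (6.270,4.000)–(6.000,4.405)
total: 8 segments, chained into 1 closed loop(s), length Σ = 6.380927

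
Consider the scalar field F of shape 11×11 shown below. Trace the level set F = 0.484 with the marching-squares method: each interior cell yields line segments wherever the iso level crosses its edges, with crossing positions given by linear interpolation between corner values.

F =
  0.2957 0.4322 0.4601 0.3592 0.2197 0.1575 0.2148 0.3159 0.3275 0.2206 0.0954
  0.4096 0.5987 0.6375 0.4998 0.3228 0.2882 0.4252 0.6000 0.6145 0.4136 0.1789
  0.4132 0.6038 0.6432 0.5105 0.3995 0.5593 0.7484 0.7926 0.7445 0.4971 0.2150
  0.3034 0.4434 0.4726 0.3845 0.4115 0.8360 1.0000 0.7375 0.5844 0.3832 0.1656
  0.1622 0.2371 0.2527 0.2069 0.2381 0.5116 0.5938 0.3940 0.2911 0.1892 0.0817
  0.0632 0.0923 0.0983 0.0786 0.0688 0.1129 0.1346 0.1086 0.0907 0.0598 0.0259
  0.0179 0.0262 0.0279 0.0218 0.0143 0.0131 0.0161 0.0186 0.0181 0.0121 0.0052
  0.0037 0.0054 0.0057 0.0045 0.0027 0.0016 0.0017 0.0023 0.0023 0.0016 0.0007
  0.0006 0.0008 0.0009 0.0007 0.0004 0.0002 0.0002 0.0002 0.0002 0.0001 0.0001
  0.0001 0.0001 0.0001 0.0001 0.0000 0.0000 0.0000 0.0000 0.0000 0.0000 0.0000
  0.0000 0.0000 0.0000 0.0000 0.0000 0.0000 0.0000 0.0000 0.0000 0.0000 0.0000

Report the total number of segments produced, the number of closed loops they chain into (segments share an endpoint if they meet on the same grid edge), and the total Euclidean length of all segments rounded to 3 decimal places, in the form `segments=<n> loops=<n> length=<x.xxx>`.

cell (0,0): code 0100 → (0.311,1.000)–(1.000,0.393)
cell (0,1): code 1100 → (0.135,2.000)–(0.311,1.000)
cell (0,2): code 1100 → (0.888,3.000)–(0.135,2.000)
cell (0,3): code 1000 → (1.000,3.089)–(0.888,3.000)
cell (0,6): code 0100 → (0.592,7.000)–(1.000,6.336)
cell (0,7): code 1100 → (0.545,8.000)–(0.592,7.000)
cell (0,8): code 1000 → (1.000,8.650)–(0.545,8.000)
cell (1,0): code 0110 → (1.000,0.393)–(2.000,0.371)
cell (1,3): code 1001 → (2.000,3.239)–(1.000,3.089)
cell (1,4): code 0100 → (1.722,5.000)–(2.000,4.529)
cell (1,5): code 1100 → (1.182,6.000)–(1.722,5.000)
cell (1,6): code 1110 → (1.000,6.336)–(1.182,6.000)
cell (1,8): code 1101 → (1.843,9.000)–(1.000,8.650)
cell (1,9): code 1000 → (2.000,9.046)–(1.843,9.000)
cell (2,0): code 0010 → (2.000,0.371)–(2.747,1.000)
cell (2,1): code 0011 → (2.747,1.000)–(2.933,2.000)
cell (2,2): code 0011 → (2.933,2.000)–(2.210,3.000)
cell (2,3): code 0001 → (2.210,3.000)–(2.000,3.239)
cell (2,4): code 0110 → (2.000,4.529)–(3.000,4.171)
cell (2,8): code 1011 → (3.000,8.499)–(2.115,9.000)
cell (2,9): code 0001 → (2.115,9.000)–(2.000,9.046)
cell (3,4): code 0110 → (3.000,4.171)–(4.000,4.899)
cell (3,6): code 1011 → (4.000,6.550)–(3.738,7.000)
cell (3,7): code 0011 → (3.738,7.000)–(3.342,8.000)
cell (3,8): code 0001 → (3.342,8.000)–(3.000,8.499)
cell (4,4): code 0010 → (4.000,4.899)–(4.069,5.000)
cell (4,5): code 0011 → (4.069,5.000)–(4.239,6.000)
cell (4,6): code 0001 → (4.239,6.000)–(4.000,6.550)
total: 28 segments, chained into 2 closed loop(s), length Σ = 21.979141

segments=28 loops=2 length=21.979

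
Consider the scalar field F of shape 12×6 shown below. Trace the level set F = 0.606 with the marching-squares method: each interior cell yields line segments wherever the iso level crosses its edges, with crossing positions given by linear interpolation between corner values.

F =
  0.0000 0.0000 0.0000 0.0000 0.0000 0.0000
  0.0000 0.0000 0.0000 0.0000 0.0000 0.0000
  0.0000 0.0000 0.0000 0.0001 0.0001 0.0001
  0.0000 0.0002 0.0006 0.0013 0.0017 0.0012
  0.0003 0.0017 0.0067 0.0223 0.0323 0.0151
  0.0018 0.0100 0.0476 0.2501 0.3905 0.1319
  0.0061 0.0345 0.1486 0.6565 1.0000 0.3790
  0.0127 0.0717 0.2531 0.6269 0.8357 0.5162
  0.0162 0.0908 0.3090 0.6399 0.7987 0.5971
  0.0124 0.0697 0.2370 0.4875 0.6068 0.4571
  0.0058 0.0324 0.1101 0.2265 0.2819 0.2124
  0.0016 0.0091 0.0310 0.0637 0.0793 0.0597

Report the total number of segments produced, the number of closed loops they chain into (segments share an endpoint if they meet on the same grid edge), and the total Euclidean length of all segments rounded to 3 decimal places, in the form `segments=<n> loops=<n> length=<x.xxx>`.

cell (5,2): code 0100 → (5.876,3.000)–(6.000,2.901)
cell (5,3): code 1100 → (5.354,4.000)–(5.876,3.000)
cell (5,4): code 1000 → (6.000,4.634)–(5.354,4.000)
cell (6,2): code 0110 → (6.000,2.901)–(7.000,2.944)
cell (6,4): code 1001 → (7.000,4.719)–(6.000,4.634)
cell (7,2): code 0110 → (7.000,2.944)–(8.000,2.898)
cell (7,4): code 1001 → (8.000,4.956)–(7.000,4.719)
cell (8,2): code 0010 → (8.000,2.898)–(8.222,3.000)
cell (8,3): code 0111 → (8.222,3.000)–(9.000,3.993)
cell (8,4): code 1001 → (9.000,4.005)–(8.000,4.956)
cell (9,3): code 0010 → (9.000,3.993)–(9.002,4.000)
cell (9,4): code 0001 → (9.002,4.000)–(9.000,4.005)
total: 12 segments, chained into 1 closed loop(s), length Σ = 9.125336

segments=12 loops=1 length=9.125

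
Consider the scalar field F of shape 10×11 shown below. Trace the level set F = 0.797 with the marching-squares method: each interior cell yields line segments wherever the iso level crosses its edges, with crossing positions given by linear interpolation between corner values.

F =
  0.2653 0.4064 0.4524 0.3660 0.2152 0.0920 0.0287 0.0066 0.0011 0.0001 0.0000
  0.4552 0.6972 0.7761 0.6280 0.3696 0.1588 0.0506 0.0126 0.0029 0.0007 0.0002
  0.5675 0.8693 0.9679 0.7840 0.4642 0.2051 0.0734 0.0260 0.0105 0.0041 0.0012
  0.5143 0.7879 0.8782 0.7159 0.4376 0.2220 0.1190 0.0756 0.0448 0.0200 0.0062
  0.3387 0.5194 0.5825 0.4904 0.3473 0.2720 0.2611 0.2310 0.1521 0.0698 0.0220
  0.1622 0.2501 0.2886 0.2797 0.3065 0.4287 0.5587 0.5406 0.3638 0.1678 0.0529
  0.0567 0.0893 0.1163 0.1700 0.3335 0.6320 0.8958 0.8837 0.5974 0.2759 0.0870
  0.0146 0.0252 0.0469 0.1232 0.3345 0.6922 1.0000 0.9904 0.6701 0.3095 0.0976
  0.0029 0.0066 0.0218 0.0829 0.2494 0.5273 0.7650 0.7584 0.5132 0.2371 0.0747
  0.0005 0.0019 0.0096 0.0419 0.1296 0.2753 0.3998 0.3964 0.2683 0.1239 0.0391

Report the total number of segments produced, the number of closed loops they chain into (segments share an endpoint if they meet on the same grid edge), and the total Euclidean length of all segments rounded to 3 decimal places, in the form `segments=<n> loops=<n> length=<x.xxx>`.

segments=16 loops=2 length=13.617

cell (1,0): code 0100 → (1.580,1.000)–(2.000,0.760)
cell (1,1): code 1100 → (1.109,2.000)–(1.580,1.000)
cell (1,2): code 1000 → (2.000,2.929)–(1.109,2.000)
cell (2,0): code 0010 → (2.000,0.760)–(2.888,1.000)
cell (2,1): code 0111 → (2.888,1.000)–(3.000,1.101)
cell (2,2): code 1001 → (3.000,2.500)–(2.000,2.929)
cell (3,1): code 0010 → (3.000,1.101)–(3.275,2.000)
cell (3,2): code 0001 → (3.275,2.000)–(3.000,2.500)
cell (5,5): code 0100 → (5.707,6.000)–(6.000,5.625)
cell (5,6): code 1100 → (5.747,7.000)–(5.707,6.000)
cell (5,7): code 1000 → (6.000,7.303)–(5.747,7.000)
cell (6,5): code 0110 → (6.000,5.625)–(7.000,5.340)
cell (6,7): code 1001 → (7.000,7.604)–(6.000,7.303)
cell (7,5): code 0010 → (7.000,5.340)–(7.864,6.000)
cell (7,6): code 0011 → (7.864,6.000)–(7.834,7.000)
cell (7,7): code 0001 → (7.834,7.000)–(7.000,7.604)
total: 16 segments, chained into 2 closed loop(s), length Σ = 13.617463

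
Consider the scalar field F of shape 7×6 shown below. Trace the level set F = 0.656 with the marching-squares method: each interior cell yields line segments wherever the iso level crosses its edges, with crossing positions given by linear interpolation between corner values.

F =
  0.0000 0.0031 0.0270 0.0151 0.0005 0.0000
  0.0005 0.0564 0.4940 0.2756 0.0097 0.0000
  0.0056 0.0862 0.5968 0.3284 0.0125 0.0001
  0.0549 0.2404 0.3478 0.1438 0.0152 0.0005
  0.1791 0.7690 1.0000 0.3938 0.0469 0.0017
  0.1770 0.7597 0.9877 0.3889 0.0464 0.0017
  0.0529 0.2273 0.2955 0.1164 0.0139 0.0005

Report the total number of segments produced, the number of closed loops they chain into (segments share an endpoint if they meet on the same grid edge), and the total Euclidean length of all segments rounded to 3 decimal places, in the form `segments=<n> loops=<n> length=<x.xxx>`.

cell (3,0): code 0100 → (3.786,1.000)–(4.000,0.808)
cell (3,1): code 1100 → (3.473,2.000)–(3.786,1.000)
cell (3,2): code 1000 → (4.000,2.567)–(3.473,2.000)
cell (4,0): code 0110 → (4.000,0.808)–(5.000,0.822)
cell (4,2): code 1001 → (5.000,2.554)–(4.000,2.567)
cell (5,0): code 0010 → (5.000,0.822)–(5.195,1.000)
cell (5,1): code 0011 → (5.195,1.000)–(5.479,2.000)
cell (5,2): code 0001 → (5.479,2.000)–(5.000,2.554)
total: 8 segments, chained into 1 closed loop(s), length Σ = 6.145952

segments=8 loops=1 length=6.146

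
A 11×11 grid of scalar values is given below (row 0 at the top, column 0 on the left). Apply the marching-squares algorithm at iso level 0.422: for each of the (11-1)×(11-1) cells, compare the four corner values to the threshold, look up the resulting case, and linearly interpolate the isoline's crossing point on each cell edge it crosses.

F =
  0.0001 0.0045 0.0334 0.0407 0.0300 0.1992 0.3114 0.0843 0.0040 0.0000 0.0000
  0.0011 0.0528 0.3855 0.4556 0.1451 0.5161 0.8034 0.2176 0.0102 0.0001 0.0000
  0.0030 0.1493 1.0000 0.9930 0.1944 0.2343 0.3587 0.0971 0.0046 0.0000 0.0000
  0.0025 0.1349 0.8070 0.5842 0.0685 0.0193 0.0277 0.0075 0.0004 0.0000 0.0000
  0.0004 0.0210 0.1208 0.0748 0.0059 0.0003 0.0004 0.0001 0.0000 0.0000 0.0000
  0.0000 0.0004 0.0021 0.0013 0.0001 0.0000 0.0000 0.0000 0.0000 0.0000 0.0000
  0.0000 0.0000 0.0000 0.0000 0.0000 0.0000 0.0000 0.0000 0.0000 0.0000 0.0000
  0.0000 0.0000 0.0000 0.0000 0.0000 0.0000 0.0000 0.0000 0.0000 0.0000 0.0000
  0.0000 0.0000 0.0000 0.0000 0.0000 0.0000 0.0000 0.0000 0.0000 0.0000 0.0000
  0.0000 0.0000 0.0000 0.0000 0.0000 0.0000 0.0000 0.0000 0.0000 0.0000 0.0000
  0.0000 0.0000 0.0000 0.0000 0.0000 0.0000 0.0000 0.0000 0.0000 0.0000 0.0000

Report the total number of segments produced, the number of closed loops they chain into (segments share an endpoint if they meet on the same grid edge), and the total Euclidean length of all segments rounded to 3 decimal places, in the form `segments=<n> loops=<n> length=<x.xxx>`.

segments=16 loops=2 length=12.973

cell (0,2): code 0100 → (0.919,3.000)–(1.000,2.521)
cell (0,3): code 1000 → (1.000,3.108)–(0.919,3.000)
cell (0,4): code 0100 → (0.703,5.000)–(1.000,4.746)
cell (0,5): code 1100 → (0.225,6.000)–(0.703,5.000)
cell (0,6): code 1000 → (1.000,6.651)–(0.225,6.000)
cell (1,1): code 0100 → (1.059,2.000)–(2.000,1.321)
cell (1,2): code 1110 → (1.000,2.521)–(1.059,2.000)
cell (1,3): code 1001 → (2.000,3.715)–(1.000,3.108)
cell (1,4): code 0010 → (1.000,4.746)–(1.334,5.000)
cell (1,5): code 0011 → (1.334,5.000)–(1.858,6.000)
cell (1,6): code 0001 → (1.858,6.000)–(1.000,6.651)
cell (2,1): code 0110 → (2.000,1.321)–(3.000,1.427)
cell (2,3): code 1001 → (3.000,3.315)–(2.000,3.715)
cell (3,1): code 0010 → (3.000,1.427)–(3.561,2.000)
cell (3,2): code 0011 → (3.561,2.000)–(3.318,3.000)
cell (3,3): code 0001 → (3.318,3.000)–(3.000,3.315)
total: 16 segments, chained into 2 closed loop(s), length Σ = 12.972958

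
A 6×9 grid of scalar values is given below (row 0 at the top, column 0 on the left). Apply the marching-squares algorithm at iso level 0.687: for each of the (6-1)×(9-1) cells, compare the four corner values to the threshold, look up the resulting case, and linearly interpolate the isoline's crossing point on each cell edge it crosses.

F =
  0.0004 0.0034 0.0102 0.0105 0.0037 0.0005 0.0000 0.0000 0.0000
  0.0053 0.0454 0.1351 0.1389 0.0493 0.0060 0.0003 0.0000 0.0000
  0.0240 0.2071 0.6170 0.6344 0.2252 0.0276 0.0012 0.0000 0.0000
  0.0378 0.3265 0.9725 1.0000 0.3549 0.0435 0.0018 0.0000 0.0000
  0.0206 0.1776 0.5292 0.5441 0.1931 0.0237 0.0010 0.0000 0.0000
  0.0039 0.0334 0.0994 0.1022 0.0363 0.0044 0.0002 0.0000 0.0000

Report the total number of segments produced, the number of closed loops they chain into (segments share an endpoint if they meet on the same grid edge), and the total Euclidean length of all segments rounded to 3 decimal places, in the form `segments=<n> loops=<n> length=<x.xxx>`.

segments=6 loops=1 length=5.525

cell (2,1): code 0100 → (2.197,2.000)–(3.000,1.558)
cell (2,2): code 1100 → (2.144,3.000)–(2.197,2.000)
cell (2,3): code 1000 → (3.000,3.485)–(2.144,3.000)
cell (3,1): code 0010 → (3.000,1.558)–(3.644,2.000)
cell (3,2): code 0011 → (3.644,2.000)–(3.687,3.000)
cell (3,3): code 0001 → (3.687,3.000)–(3.000,3.485)
total: 6 segments, chained into 1 closed loop(s), length Σ = 5.524820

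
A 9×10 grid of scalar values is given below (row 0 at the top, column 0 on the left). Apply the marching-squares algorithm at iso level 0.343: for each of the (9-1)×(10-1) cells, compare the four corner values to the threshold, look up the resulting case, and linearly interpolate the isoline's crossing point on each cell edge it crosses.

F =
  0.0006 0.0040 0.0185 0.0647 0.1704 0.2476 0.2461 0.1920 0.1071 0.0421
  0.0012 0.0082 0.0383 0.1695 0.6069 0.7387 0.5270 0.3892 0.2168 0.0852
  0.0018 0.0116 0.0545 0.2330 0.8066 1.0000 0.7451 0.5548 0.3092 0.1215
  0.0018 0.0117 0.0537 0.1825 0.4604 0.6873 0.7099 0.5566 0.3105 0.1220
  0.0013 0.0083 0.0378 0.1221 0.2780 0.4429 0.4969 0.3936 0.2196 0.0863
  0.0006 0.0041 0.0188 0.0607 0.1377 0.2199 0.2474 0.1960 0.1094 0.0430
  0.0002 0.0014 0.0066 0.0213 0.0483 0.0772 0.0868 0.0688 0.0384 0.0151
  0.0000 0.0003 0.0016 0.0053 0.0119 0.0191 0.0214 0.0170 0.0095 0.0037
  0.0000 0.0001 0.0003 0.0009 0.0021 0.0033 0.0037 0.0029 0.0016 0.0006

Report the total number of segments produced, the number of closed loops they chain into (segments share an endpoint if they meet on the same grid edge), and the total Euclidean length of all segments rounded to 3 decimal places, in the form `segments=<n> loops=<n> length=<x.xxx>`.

cell (0,3): code 0100 → (0.395,4.000)–(1.000,3.397)
cell (0,4): code 1100 → (0.194,5.000)–(0.395,4.000)
cell (0,5): code 1100 → (0.345,6.000)–(0.194,5.000)
cell (0,6): code 1100 → (0.766,7.000)–(0.345,6.000)
cell (0,7): code 1000 → (1.000,7.268)–(0.766,7.000)
cell (1,3): code 0110 → (1.000,3.397)–(2.000,3.192)
cell (1,7): code 1001 → (2.000,7.862)–(1.000,7.268)
cell (2,3): code 0110 → (2.000,3.192)–(3.000,3.578)
cell (2,7): code 1001 → (3.000,7.868)–(2.000,7.862)
cell (3,3): code 0010 → (3.000,3.578)–(3.644,4.000)
cell (3,4): code 0111 → (3.644,4.000)–(4.000,4.394)
cell (3,7): code 1001 → (4.000,7.291)–(3.000,7.868)
cell (4,4): code 0010 → (4.000,4.394)–(4.448,5.000)
cell (4,5): code 0011 → (4.448,5.000)–(4.617,6.000)
cell (4,6): code 0011 → (4.617,6.000)–(4.256,7.000)
cell (4,7): code 0001 → (4.256,7.000)–(4.000,7.291)
total: 16 segments, chained into 1 closed loop(s), length Σ = 14.256312

segments=16 loops=1 length=14.256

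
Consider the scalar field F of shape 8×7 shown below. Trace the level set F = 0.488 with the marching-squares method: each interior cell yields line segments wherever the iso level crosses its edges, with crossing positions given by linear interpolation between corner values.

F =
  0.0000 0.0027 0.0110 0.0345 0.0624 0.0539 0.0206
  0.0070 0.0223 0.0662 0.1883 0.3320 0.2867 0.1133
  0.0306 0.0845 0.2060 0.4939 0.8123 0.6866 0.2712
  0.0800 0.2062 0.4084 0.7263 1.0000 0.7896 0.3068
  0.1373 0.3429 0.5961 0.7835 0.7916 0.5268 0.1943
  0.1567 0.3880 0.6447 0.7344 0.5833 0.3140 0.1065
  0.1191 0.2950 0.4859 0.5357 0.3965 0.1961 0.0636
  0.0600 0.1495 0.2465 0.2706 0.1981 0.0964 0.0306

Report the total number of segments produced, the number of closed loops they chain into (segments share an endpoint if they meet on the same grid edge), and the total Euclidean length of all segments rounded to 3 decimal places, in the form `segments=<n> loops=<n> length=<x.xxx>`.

segments=18 loops=1 length=13.791

cell (1,2): code 0100 → (1.981,3.000)–(2.000,2.980)
cell (1,3): code 1100 → (1.325,4.000)–(1.981,3.000)
cell (1,4): code 1100 → (1.503,5.000)–(1.325,4.000)
cell (1,5): code 1000 → (2.000,5.478)–(1.503,5.000)
cell (2,2): code 0110 → (2.000,2.980)–(3.000,2.250)
cell (2,5): code 1001 → (3.000,5.625)–(2.000,5.478)
cell (3,1): code 0100 → (3.424,2.000)–(4.000,1.573)
cell (3,2): code 1110 → (3.000,2.250)–(3.424,2.000)
cell (3,5): code 1001 → (4.000,5.117)–(3.000,5.625)
cell (4,1): code 0110 → (4.000,1.573)–(5.000,1.390)
cell (4,4): code 1011 → (5.000,4.354)–(4.182,5.000)
cell (4,5): code 0001 → (4.182,5.000)–(4.000,5.117)
cell (5,1): code 0010 → (5.000,1.390)–(5.987,2.000)
cell (5,2): code 0111 → (5.987,2.000)–(6.000,2.042)
cell (5,3): code 1011 → (6.000,3.343)–(5.510,4.000)
cell (5,4): code 0001 → (5.510,4.000)–(5.000,4.354)
cell (6,2): code 0010 → (6.000,2.042)–(6.180,3.000)
cell (6,3): code 0001 → (6.180,3.000)–(6.000,3.343)
total: 18 segments, chained into 1 closed loop(s), length Σ = 13.790648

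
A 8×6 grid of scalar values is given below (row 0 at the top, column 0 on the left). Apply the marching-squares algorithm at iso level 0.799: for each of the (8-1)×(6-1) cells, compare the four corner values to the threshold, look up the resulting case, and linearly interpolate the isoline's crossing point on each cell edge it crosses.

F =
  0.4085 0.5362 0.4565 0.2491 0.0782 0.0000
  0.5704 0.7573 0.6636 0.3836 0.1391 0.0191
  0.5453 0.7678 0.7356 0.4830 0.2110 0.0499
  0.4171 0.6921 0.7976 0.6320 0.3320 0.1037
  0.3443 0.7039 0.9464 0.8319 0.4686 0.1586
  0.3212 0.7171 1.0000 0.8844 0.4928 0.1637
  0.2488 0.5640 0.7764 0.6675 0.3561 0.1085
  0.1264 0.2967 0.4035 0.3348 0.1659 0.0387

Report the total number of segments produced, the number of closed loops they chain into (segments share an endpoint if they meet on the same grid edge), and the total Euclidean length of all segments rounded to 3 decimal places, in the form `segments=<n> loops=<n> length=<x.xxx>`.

segments=8 loops=1 length=7.377

cell (3,1): code 0100 → (3.009,2.000)–(4.000,1.392)
cell (3,2): code 1100 → (3.835,3.000)–(3.009,2.000)
cell (3,3): code 1000 → (4.000,3.091)–(3.835,3.000)
cell (4,1): code 0110 → (4.000,1.392)–(5.000,1.290)
cell (4,3): code 1001 → (5.000,3.218)–(4.000,3.091)
cell (5,1): code 0010 → (5.000,1.290)–(5.899,2.000)
cell (5,2): code 0011 → (5.899,2.000)–(5.394,3.000)
cell (5,3): code 0001 → (5.394,3.000)–(5.000,3.218)
total: 8 segments, chained into 1 closed loop(s), length Σ = 7.376716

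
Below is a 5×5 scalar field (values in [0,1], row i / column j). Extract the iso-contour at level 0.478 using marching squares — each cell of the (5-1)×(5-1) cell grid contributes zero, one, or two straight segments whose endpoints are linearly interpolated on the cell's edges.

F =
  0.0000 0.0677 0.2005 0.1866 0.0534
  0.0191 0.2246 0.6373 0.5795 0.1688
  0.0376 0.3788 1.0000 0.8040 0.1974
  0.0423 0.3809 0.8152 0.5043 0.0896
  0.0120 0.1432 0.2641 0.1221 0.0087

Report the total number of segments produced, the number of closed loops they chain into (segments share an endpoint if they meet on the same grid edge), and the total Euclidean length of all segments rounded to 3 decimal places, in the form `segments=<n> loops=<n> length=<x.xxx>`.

segments=10 loops=1 length=8.363

cell (0,1): code 0100 → (0.635,2.000)–(1.000,1.614)
cell (0,2): code 1100 → (0.742,3.000)–(0.635,2.000)
cell (0,3): code 1000 → (1.000,3.247)–(0.742,3.000)
cell (1,1): code 0110 → (1.000,1.614)–(2.000,1.160)
cell (1,3): code 1001 → (2.000,3.537)–(1.000,3.247)
cell (2,1): code 0110 → (2.000,1.160)–(3.000,1.224)
cell (2,3): code 1001 → (3.000,3.063)–(2.000,3.537)
cell (3,1): code 0010 → (3.000,1.224)–(3.612,2.000)
cell (3,2): code 0011 → (3.612,2.000)–(3.069,3.000)
cell (3,3): code 0001 → (3.069,3.000)–(3.000,3.063)
total: 10 segments, chained into 1 closed loop(s), length Σ = 8.362580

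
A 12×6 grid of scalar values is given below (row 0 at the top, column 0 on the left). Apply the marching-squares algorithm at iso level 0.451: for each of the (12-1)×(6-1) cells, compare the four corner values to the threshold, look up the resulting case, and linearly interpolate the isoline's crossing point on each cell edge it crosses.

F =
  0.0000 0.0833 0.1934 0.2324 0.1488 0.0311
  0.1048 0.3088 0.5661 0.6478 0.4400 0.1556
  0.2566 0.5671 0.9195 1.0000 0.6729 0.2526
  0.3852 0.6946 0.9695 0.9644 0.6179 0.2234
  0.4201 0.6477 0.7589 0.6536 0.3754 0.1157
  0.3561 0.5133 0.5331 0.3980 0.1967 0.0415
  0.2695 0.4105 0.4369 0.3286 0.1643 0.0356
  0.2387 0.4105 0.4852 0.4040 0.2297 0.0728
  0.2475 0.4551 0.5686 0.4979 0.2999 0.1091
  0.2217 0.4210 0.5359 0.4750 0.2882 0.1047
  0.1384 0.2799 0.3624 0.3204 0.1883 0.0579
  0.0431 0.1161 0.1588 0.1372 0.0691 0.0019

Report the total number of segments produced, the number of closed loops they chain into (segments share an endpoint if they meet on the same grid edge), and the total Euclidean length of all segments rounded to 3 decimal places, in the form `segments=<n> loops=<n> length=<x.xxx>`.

cell (0,1): code 0100 → (0.691,2.000)–(1.000,1.553)
cell (0,2): code 1100 → (0.526,3.000)–(0.691,2.000)
cell (0,3): code 1000 → (1.000,3.947)–(0.526,3.000)
cell (1,0): code 0100 → (1.551,1.000)–(2.000,0.626)
cell (1,1): code 1110 → (1.000,1.553)–(1.551,1.000)
cell (1,3): code 1101 → (1.047,4.000)–(1.000,3.947)
cell (1,4): code 1000 → (2.000,4.528)–(1.047,4.000)
cell (2,0): code 0110 → (2.000,0.626)–(3.000,0.213)
cell (2,4): code 1001 → (3.000,4.423)–(2.000,4.528)
cell (3,0): code 0110 → (3.000,0.213)–(4.000,0.136)
cell (3,3): code 1011 → (4.000,3.728)–(3.688,4.000)
cell (3,4): code 0001 → (3.688,4.000)–(3.000,4.423)
cell (4,0): code 0110 → (4.000,0.136)–(5.000,0.604)
cell (4,2): code 1011 → (5.000,2.608)–(4.793,3.000)
cell (4,3): code 0001 → (4.793,3.000)–(4.000,3.728)
cell (5,0): code 0010 → (5.000,0.604)–(5.606,1.000)
cell (5,1): code 0011 → (5.606,1.000)–(5.853,2.000)
cell (5,2): code 0001 → (5.853,2.000)–(5.000,2.608)
cell (6,1): code 0100 → (6.292,2.000)–(7.000,1.542)
cell (6,2): code 1000 → (7.000,2.421)–(6.292,2.000)
cell (7,0): code 0100 → (7.908,1.000)–(8.000,0.980)
cell (7,1): code 1110 → (7.000,1.542)–(7.908,1.000)
cell (7,2): code 1101 → (7.501,3.000)–(7.000,2.421)
cell (7,3): code 1000 → (8.000,3.237)–(7.501,3.000)
cell (8,0): code 0010 → (8.000,0.980)–(8.120,1.000)
cell (8,1): code 0111 → (8.120,1.000)–(9.000,1.261)
cell (8,3): code 1001 → (9.000,3.128)–(8.000,3.237)
cell (9,1): code 0010 → (9.000,1.261)–(9.489,2.000)
cell (9,2): code 0011 → (9.489,2.000)–(9.155,3.000)
cell (9,3): code 0001 → (9.155,3.000)–(9.000,3.128)
total: 30 segments, chained into 2 closed loop(s), length Σ = 23.203307

segments=30 loops=2 length=23.203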